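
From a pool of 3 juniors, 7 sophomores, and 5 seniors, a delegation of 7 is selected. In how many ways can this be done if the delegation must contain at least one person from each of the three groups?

Total 7-person selections from all 15: C(15,7) = 6435.
Selections missing a whole group: no juniors → C(12,7) = 792; no sophomores → C(8,7) = 8; no seniors → C(10,7) = 120.
Add back selections omitting two groups (i.e. drawn from a single group): C(3,7) + C(7,7) + C(5,7) = 1.
By inclusion–exclusion: 6435 − 920 + 1 = 5516.

5516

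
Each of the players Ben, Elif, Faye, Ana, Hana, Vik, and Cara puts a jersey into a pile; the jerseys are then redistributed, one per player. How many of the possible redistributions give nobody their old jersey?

Let Aᵢ be the assignments in which player i gets their old jersey. We want the size of the complement of A₁∪…∪A_7.
By inclusion–exclusion this is Σ_{j=0}^{7} (−1)^j C(7,j)·(7−j)!.
Computing: 5040 − 5040 + 2520 − 840 + 210 − 42 + 7 − 1 = 1854.

1854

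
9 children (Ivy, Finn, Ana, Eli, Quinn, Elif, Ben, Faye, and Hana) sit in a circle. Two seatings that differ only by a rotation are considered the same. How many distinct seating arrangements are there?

Seat Ivy anywhere (absorbing the rotational symmetry), then permute the other 8: (8)! = 40320.

40320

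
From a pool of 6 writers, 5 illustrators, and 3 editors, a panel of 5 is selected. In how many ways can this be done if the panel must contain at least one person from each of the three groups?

1365

With no constraint there are C(14,5) = 2002 possible selections.
Selections missing a whole group: no writers → C(8,5) = 56; no illustrators → C(9,5) = 126; no editors → C(11,5) = 462.
Add back selections omitting two groups (i.e. drawn from a single group): C(6,5) + C(5,5) + C(3,5) = 7.
By inclusion–exclusion: 2002 − 644 + 7 = 1365.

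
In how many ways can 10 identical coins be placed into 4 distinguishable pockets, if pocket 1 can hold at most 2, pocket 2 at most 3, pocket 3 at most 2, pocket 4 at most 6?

Ignoring the caps, the number of non-negative solutions to x_1+…+x_4 = 10 is C(13,3) = 286.
Subtract solutions that violate a single cap (substitute x_i' = x_i − (cap_i+1)): x_1 ≥ 3 gives C(10,3) = 120; x_2 ≥ 4 gives C(9,3) = 84; x_3 ≥ 3 gives C(10,3) = 120; x_4 ≥ 7 gives C(6,3) = 20. Together 344.
Add back pairs where two caps are both exceeded: 20 + 35 + 1 + 20 + 0 + 1 = 77.
Subtract triples: 1 + 0 + 0 + 0 = 1.
By inclusion–exclusion the count is 286 − 344 + 77 − 1 = 18.

18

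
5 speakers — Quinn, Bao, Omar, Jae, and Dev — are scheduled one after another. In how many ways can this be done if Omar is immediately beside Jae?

48

Glue Omar and Jae into one block (2 internal orders), leaving 4 units to arrange in a row.
That gives 2 × 4! = 2 × 24 = 48.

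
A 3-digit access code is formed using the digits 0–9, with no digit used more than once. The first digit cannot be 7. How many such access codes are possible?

648

The first digit has 10−1 = 9 choices (anything except 7).
The remaining 2 digits are filled from the other 9 symbols without repetition: 9 × 8 = 72.
Total: 9 × 72 = 648.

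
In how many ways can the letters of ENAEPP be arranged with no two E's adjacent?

There are 6!/(2!·2!) = 180 arrangements of ENAEPP in total.
Arrangements with the E's together: treat EE as one letter, giving (5)!/(2!) = 60.
Hence 180 − 60 = 120.

120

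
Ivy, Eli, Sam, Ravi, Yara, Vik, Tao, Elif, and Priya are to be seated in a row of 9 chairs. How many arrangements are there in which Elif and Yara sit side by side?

Place the 7 others and the Elif-Yara pair as 8 objects in a line; the pair has 2 internal arrangements.
So the count is 2·(8)! = 80640.

80640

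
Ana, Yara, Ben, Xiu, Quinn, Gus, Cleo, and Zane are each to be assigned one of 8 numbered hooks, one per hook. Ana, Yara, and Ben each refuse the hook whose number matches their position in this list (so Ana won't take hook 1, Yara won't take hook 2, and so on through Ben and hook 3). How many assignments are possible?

27240

Let Aᵢ (for i ∈ {1, 2, 3}) be the placements that put person i in their forbidden hook. Any j of these fix j positions, leaving (8−j)! ways to fill the rest, and there are C(3,j) ways to pick which j.
By inclusion–exclusion, the number of valid placements is Σ_{j=0}^{3} (−1)^j C(3,j)·(8−j)!.
Computing: 40320 − 15120 + 2160 − 120 = 27240.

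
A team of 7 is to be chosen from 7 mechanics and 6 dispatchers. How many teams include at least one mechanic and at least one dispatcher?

Total 7-person selections from all 13: C(13,7) = 1716.
Subtract selections that omit an entire group: no mechanics → C(6,7) = 0; no dispatchers → C(7,7) = 1.
Both groups omitted at once is impossible, so 1716 − 1 = 1715.

1715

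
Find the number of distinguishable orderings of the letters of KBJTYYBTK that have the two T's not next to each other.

There are 9!/(2!·2!·2!·2!) = 22680 arrangements of KBJTYYBTK in total.
If the two T's are adjacent, glue them into one block, leaving 8 items to arrange: (8)!/(2!·2!·2!) = 5040 ways.
Subtracting, 22680 − 5040 = 17640 arrangements keep the T's apart.

17640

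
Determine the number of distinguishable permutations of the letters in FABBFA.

90

The 6 letters of FABBFA have repeats: A appearing twice, B appearing twice, and F appearing twice.
The number of distinct arrangements is 6!/(2!·2!·2!) = 720/8 = 90.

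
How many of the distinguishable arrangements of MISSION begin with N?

With the first slot taken by N, it remains to arrange the other 6 letters (MISSIO).
Those 6 letters have I appearing twice and S appearing twice, giving (6)!/(2!·2!) = 180.

180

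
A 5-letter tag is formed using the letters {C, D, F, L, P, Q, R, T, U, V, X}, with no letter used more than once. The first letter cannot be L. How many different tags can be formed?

50400

The first letter has 11−1 = 10 choices (anything except L).
The remaining 4 letters are filled from the other 10 symbols without repetition: 10 × 9 × 8 × 7 = 5040.
Total: 10 × 5040 = 50400.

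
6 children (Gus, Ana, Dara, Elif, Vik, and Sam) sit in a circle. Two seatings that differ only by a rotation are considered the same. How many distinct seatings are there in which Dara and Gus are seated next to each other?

48

Glue Dara and Gus into a block (2 internal orders). Seating 5 units around a circle gives (4)! arrangements.
So 2 × (4)! = 2 × 24 = 48.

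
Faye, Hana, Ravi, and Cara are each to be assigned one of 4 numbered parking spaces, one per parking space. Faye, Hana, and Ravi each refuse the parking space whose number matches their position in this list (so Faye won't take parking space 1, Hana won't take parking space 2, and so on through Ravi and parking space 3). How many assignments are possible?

Let Aᵢ (for i ∈ {1, 2, 3}) be the placements that put person i in their forbidden parking space. Any j of these fix j positions, leaving (4−j)! ways to fill the rest, and there are C(3,j) ways to pick which j.
By inclusion–exclusion, the number of valid placements is Σ_{j=0}^{3} (−1)^j C(3,j)·(4−j)!.
Computing: 24 − 18 + 6 − 1 = 11.

11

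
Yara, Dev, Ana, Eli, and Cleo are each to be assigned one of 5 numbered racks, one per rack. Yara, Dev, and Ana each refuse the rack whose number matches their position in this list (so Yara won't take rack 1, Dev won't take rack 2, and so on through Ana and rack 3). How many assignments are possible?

64

Let Aᵢ (for i ∈ {1, 2, 3}) be the placements that put person i in their forbidden rack. Any j of these fix j positions, leaving (5−j)! ways to fill the rest, and there are C(3,j) ways to pick which j.
By inclusion–exclusion, the number of valid placements is Σ_{j=0}^{3} (−1)^j C(3,j)·(5−j)!.
Computing: 120 − 72 + 18 − 2 = 64.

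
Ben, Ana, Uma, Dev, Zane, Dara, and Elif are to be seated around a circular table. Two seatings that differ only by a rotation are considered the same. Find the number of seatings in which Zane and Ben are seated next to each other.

Treat {Zane, Ben} as one unit (2 internal orders) and seat the resulting 6 units around the table: (5)! circular arrangements.
So 2 × (5)! = 2 × 120 = 240.

240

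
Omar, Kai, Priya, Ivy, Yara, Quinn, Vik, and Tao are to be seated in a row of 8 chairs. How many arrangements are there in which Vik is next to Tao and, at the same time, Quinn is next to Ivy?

2880

Treat {Vik,Tao} as one block (2 orders) and {Quinn,Ivy} as another (2 orders).
That leaves 6 units to arrange: 2 × 2 × 6! = 4 × 720 = 2880.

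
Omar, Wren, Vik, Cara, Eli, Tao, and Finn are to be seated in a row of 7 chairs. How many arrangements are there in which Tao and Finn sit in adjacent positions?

Place the 5 others and the Tao-Finn pair as 6 objects in a line; the pair has 2 internal arrangements.
That gives 2 × 6! = 2 × 720 = 1440.

1440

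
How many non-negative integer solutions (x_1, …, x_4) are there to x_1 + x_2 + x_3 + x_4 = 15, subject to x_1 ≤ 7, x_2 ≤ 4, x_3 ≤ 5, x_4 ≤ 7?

133

Without the upper bounds there are C(18,3) = 816 ways to split 15 among 4 variables.
Subtract solutions that violate a single cap (substitute x_i' = x_i − (cap_i+1)): x_1 ≥ 8 gives C(10,3) = 120; x_2 ≥ 5 gives C(13,3) = 286; x_3 ≥ 6 gives C(12,3) = 220; x_4 ≥ 8 gives C(10,3) = 120. Together 746.
Add back pairs where two caps are both exceeded: 10 + 4 + 0 + 35 + 10 + 4 = 63.
By inclusion–exclusion the count is 816 − 746 + 63 = 133.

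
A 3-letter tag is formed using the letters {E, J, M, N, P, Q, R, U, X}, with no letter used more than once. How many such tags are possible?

With no repetition, fill the 3 letters in order: 9 choices, then 8, down to 7.
That product is 9 × 8 × 7 = 504.

504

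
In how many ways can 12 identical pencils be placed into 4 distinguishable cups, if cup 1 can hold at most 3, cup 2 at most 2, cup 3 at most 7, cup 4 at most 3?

19

Ignoring the caps, the number of non-negative solutions to x_1+…+x_4 = 12 is C(15,3) = 455.
Subtract solutions that violate a single cap (substitute x_i' = x_i − (cap_i+1)): x_1 ≥ 4 gives C(11,3) = 165; x_2 ≥ 3 gives C(12,3) = 220; x_3 ≥ 8 gives C(7,3) = 35; x_4 ≥ 4 gives C(11,3) = 165. Together 585.
Add back pairs where two caps are both exceeded: 56 + 1 + 35 + 4 + 56 + 1 = 153.
Subtract triples: 0 + 4 + 0 + 0 = 4.
By inclusion–exclusion the count is 455 − 585 + 153 − 4 = 19.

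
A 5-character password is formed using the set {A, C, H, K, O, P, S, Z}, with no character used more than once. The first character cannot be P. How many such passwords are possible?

5880

The first character has 8−1 = 7 choices (anything except P).
The remaining 4 characters are filled from the other 7 symbols without repetition: 7 × 6 × 5 × 4 = 840.
Total: 7 × 840 = 5880.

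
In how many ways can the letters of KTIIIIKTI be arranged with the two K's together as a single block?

Treat the 2 copies of K as a single block. The multiset to arrange is then {KK, I, I, I, I, I, T, T}, 8 items in all.
That gives (8)!/(5!·2!) = 168 arrangements.

168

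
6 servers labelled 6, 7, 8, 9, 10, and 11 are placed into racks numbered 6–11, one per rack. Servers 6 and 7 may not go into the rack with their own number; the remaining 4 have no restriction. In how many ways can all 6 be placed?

504

Let Aᵢ (for i ∈ {6, 7}) be the placements that put server i in its forbidden rack. Any j of these fix j positions, leaving (6−j)! ways to fill the rest, and there are C(2,j) ways to pick which j.
By inclusion–exclusion, the number of valid placements is Σ_{j=0}^{2} (−1)^j C(2,j)·(6−j)!.
Computing: 720 − 240 + 24 = 504.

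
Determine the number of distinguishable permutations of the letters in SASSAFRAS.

SASSAFRAS has 9 letters with A appearing 3 times and S appearing 4 times.
The number of distinct arrangements is 9!/(4!·3!) = 362880/144 = 2520.

2520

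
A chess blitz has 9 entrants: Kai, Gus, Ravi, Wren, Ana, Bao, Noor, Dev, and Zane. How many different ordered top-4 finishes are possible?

3024

There are 9 choices for 1st place, 8 for 2nd, and so on down to 6 for position 4.
That gives 9 × 8 × 7 × 6 = 3024.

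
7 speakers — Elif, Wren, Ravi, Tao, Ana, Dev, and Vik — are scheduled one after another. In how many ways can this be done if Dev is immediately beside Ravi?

Place the 5 others and the Dev-Ravi pair as 6 objects in a line; the pair has 2 internal arrangements.
That gives 2 × 6! = 2 × 720 = 1440.

1440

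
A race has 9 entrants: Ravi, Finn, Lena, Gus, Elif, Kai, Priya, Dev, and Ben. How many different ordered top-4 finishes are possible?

There are 9 choices for 1st place, 8 for 2nd, and so on down to 6 for position 4.
That gives 9 × 8 × 7 × 6 = 3024.

3024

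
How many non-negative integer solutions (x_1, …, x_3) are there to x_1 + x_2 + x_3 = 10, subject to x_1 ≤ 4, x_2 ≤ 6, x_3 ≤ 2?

Ignoring the caps, the number of non-negative solutions to x_1+…+x_3 = 10 is C(12,2) = 66.
Subtract solutions that violate a single cap (substitute x_i' = x_i − (cap_i+1)): x_1 ≥ 5 gives C(7,2) = 21; x_2 ≥ 7 gives C(5,2) = 10; x_3 ≥ 3 gives C(9,2) = 36. Together 67.
Add back pairs where two caps are both exceeded: 0 + 6 + 1 = 7.
By inclusion–exclusion the count is 66 − 67 + 7 = 6.

6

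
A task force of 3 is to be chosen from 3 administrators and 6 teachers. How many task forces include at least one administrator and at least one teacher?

63

Total 3-person selections from all 9: C(9,3) = 84.
Subtract selections that omit an entire group: no administrators → C(6,3) = 20; no teachers → C(3,3) = 1.
Both groups omitted at once is impossible, so 84 − 21 = 63.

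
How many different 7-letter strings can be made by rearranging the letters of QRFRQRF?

210

Letter multiplicities in QRFRQRF: F×2, Q×2, R×3.
So there are 7! / (3!·2!·2!) = 210 distinguishable arrangements.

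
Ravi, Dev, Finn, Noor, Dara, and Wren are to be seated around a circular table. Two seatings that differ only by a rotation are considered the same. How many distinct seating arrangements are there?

120

Seat Ravi anywhere (absorbing the rotational symmetry), then permute the other 5: (5)! = 120.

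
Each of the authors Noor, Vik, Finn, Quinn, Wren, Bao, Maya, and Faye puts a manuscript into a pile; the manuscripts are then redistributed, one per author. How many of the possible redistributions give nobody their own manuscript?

Let Aᵢ be the assignments in which author i gets their own manuscript. We want the size of the complement of A₁∪…∪A_8.
By inclusion–exclusion this is Σ_{j=0}^{8} (−1)^j C(8,j)·(8−j)!.
Computing: 40320 − 40320 + 20160 − 6720 + 1680 − 336 + 56 − 8 + 1 = 14833.

14833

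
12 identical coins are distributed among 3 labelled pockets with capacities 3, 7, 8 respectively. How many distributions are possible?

By stars and bars, unrestricted non-negative solutions to x_1+…+x_3 = 12 number C(12+2,2) = 91.
Subtract solutions that violate a single cap (substitute x_i' = x_i − (cap_i+1)): x_1 ≥ 4 gives C(10,2) = 45; x_2 ≥ 8 gives C(6,2) = 15; x_3 ≥ 9 gives C(5,2) = 10. Together 70.
Add back pairs where two caps are both exceeded: 1 + 0 + 0 = 1.
By inclusion–exclusion the count is 91 − 70 + 1 = 22.

22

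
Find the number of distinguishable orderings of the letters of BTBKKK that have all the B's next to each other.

Treat the 2 copies of B as a single block. The multiset to arrange is then {BB, K, K, K, T}, 5 items in all.
That gives (5)!/(3!) = 20 arrangements.

20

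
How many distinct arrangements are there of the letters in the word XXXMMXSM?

XXXMMXSM has 8 letters with M appearing 3 times and X appearing 4 times.
Dividing 8! = 40320 by 4!·3! = 144 for the repeated letters gives 280.

280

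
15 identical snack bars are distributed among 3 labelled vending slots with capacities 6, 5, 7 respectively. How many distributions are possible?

10

By stars and bars, unrestricted non-negative solutions to x_1+…+x_3 = 15 number C(15+2,2) = 136.
Subtract solutions that violate a single cap (substitute x_i' = x_i − (cap_i+1)): x_1 ≥ 7 gives C(10,2) = 45; x_2 ≥ 6 gives C(11,2) = 55; x_3 ≥ 8 gives C(9,2) = 36. Together 136.
Add back pairs where two caps are both exceeded: 6 + 1 + 3 = 10.
By inclusion–exclusion the count is 136 − 136 + 10 = 10.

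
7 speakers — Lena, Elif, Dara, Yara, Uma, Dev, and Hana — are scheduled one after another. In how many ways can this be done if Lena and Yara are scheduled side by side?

Glue Lena and Yara into one block (2 internal orders), leaving 6 units to arrange in a row.
That gives 2 × 6! = 2 × 720 = 1440.

1440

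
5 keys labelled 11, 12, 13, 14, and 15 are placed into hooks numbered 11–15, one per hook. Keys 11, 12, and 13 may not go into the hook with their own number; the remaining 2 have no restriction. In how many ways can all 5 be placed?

64

Let Aᵢ (for i ∈ {11, 12, 13}) be the placements that put key i in its forbidden hook. Any j of these fix j positions, leaving (5−j)! ways to fill the rest, and there are C(3,j) ways to pick which j.
By inclusion–exclusion, the number of valid placements is Σ_{j=0}^{3} (−1)^j C(3,j)·(5−j)!.
Computing: 120 − 72 + 18 − 2 = 64.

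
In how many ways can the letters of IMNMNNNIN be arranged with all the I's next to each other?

Treat the 2 copies of I as a single block. The multiset to arrange is then {II, M, M, N, N, N, N, N}, 8 items in all.
That gives (8)!/(5!·2!) = 168 arrangements.

168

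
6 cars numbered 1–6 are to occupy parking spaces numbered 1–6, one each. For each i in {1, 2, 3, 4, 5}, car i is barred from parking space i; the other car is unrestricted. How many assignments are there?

309

Let Aᵢ (for 1 ≤ i ≤ 5) be the placements that put car i in its forbidden parking space. Any j of these fix j positions, leaving (6−j)! ways to fill the rest, and there are C(5,j) ways to pick which j.
By inclusion–exclusion, the number of valid placements is Σ_{j=0}^{5} (−1)^j C(5,j)·(6−j)!.
Computing: 720 − 600 + 240 − 60 + 10 − 1 = 309.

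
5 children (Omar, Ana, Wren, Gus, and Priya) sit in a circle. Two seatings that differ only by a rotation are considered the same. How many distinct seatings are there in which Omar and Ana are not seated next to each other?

Without the restriction there are (4)! = 24 seatings.
Seatings with Omar beside Ana: treat them as a block with 2 internal orders, giving 2 × (3)! = 12.
Subtracting, 24 − 12 = 12.

12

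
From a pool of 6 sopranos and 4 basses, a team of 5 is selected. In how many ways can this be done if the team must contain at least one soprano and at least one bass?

246

Total 5-person selections from all 10: C(10,5) = 252.
Selections missing a whole group: no sopranos → C(4,5) = 0; no basses → C(6,5) = 6.
Both groups omitted at once is impossible, so 252 − 6 = 246.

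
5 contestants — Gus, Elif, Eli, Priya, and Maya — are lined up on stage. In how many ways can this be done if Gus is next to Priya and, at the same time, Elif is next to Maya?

Treat {Gus,Priya} as one block (2 orders) and {Elif,Maya} as another (2 orders).
That leaves 3 units to arrange: 2 × 2 × 3! = 4 × 6 = 24.

24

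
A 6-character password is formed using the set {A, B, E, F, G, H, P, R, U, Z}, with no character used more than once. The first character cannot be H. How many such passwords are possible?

The first character has 10−1 = 9 choices (anything except H).
The remaining 5 characters are filled from the other 9 symbols without repetition: 9 × 8 × 7 × 6 × 5 = 15120.
Total: 9 × 15120 = 136080.

136080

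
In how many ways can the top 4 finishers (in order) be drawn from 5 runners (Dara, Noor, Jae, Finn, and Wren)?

120

This is an ordered selection of 4 from 5: P(5,4).
That gives 5 × 4 × 3 × 2 = 120.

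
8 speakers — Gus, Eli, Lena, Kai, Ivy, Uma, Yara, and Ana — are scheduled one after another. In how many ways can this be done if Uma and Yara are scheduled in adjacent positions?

Glue Uma and Yara into one block (2 internal orders), leaving 7 units to arrange in a row.
That gives 2 × 7! = 2 × 5040 = 10080.

10080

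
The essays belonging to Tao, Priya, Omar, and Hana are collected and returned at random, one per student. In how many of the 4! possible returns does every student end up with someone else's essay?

9

This is the derangement count D_4: permutations of 4 items with no fixed point.
By inclusion–exclusion this is Σ_{j=0}^{4} (−1)^j C(4,j)·(4−j)!.
Computing: 24 − 24 + 12 − 4 + 1 = 9.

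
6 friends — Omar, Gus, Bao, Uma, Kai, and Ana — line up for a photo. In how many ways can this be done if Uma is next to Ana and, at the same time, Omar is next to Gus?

96

Treat {Uma,Ana} as one block (2 orders) and {Omar,Gus} as another (2 orders).
That leaves 4 units to arrange: 2 × 2 × 4! = 4 × 24 = 96.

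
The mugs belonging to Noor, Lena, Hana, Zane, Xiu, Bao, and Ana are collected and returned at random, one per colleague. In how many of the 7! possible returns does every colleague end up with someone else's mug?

This is the derangement count D_7: permutations of 7 items with no fixed point.
By inclusion–exclusion this is Σ_{j=0}^{7} (−1)^j C(7,j)·(7−j)!.
Computing: 5040 − 5040 + 2520 − 840 + 210 − 42 + 7 − 1 = 1854.

1854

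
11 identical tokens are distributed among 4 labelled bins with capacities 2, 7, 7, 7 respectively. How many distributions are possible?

142

Ignoring the caps, the number of non-negative solutions to x_1+…+x_4 = 11 is C(14,3) = 364.
Subtract solutions that violate a single cap (substitute x_i' = x_i − (cap_i+1)): x_1 ≥ 3 gives C(11,3) = 165; x_2 ≥ 8 gives C(6,3) = 20; x_3 ≥ 8 gives C(6,3) = 20; x_4 ≥ 8 gives C(6,3) = 20. Together 225.
Add back pairs where two caps are both exceeded: 1 + 1 + 1 + 0 + 0 + 0 = 3.
By inclusion–exclusion the count is 364 − 225 + 3 = 142.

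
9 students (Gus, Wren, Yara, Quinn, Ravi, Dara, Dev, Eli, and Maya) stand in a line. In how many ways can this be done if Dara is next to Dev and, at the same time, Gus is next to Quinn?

Treat {Dara,Dev} as one block (2 orders) and {Gus,Quinn} as another (2 orders).
That leaves 7 units to arrange: 2 × 2 × 7! = 4 × 5040 = 20160.

20160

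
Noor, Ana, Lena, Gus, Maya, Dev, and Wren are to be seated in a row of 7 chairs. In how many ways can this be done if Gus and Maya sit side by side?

1440

Treat {Gus, Maya} as a single unit. There are 6 units to order, and the pair itself can be ordered 2 ways.
So the count is 2·(6)! = 1440.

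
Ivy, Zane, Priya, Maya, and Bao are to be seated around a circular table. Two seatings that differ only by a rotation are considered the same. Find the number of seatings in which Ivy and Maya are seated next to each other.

Glue Ivy and Maya into a block (2 internal orders). Seating 4 units around a circle gives (3)! arrangements.
So 2 × (3)! = 2 × 6 = 12.

12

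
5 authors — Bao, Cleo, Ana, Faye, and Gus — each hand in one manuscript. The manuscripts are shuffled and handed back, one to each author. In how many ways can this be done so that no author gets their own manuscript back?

44

Count assignments avoiding every fixed point. For any j of the 5 authors fixed to their own manuscript, the other 5−j can be arranged in (5−j)! ways.
By inclusion–exclusion this is Σ_{j=0}^{5} (−1)^j C(5,j)·(5−j)!.
Computing: 120 − 120 + 60 − 20 + 5 − 1 = 44.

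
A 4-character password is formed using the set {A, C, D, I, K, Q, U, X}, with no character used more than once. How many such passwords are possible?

Choose and order 4 of the 8 symbols: the first character has 8 options, the next 7, then 6, 5.
8 × 7 × 6 × 5 = 1680.

1680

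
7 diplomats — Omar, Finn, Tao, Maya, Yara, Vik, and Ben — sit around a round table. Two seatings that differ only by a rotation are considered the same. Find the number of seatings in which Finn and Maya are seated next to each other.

240

Treat {Finn, Maya} as one unit (2 internal orders) and seat the resulting 6 units around the table: (5)! circular arrangements.
So 2 × (5)! = 2 × 120 = 240.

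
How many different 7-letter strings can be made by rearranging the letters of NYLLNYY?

210

The 7 letters of NYLLNYY have repeats: L appearing twice, N appearing twice, and Y appearing 3 times.
The number of distinct arrangements is 7!/(3!·2!·2!) = 5040/24 = 210.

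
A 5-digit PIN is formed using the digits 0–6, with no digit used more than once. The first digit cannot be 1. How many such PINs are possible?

2160

The first digit has 7−1 = 6 choices (anything except 1).
The remaining 4 digits are filled from the other 6 symbols without repetition: 6 × 5 × 4 × 3 = 360.
Total: 6 × 360 = 2160.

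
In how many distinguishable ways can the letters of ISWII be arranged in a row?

Letter multiplicities in ISWII: I×3, S×1, W×1.
Dividing 5! = 120 by 3! = 6 for the repeated letters gives 20.

20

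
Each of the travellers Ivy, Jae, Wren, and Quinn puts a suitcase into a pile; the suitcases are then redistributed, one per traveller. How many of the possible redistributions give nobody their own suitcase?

Let Aᵢ be the assignments in which traveller i gets their own suitcase. We want the size of the complement of A₁∪…∪A_4.
By inclusion–exclusion this is Σ_{j=0}^{4} (−1)^j C(4,j)·(4−j)!.
Computing: 24 − 24 + 12 − 4 + 1 = 9.

9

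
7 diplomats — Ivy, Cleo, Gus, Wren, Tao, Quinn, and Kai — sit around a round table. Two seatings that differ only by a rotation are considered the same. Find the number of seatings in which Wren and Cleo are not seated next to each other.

480

All circular seatings of 7 people number (6)! = 720.
Those with Wren next to Cleo: fuse the pair into one unit and seat 6 units around a circle — 2·(5)! = 240.
Subtracting, 720 − 240 = 480.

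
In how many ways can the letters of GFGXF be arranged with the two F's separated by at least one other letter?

18

Total arrangements of GFGXF: 5!/(2!·2!) = 30.
Arrangements with the F's together: treat FF as one letter, giving (4)!/(2!) = 12.
Hence 30 − 12 = 18.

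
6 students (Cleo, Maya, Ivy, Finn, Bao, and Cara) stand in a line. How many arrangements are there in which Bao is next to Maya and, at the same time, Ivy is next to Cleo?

Treat {Bao,Maya} as one block (2 orders) and {Ivy,Cleo} as another (2 orders).
That leaves 4 units to arrange: 2 × 2 × 4! = 4 × 24 = 96.

96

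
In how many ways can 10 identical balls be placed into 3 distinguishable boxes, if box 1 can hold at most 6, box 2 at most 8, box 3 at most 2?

Ignoring the caps, the number of non-negative solutions to x_1+…+x_3 = 10 is C(12,2) = 66.
Subtract solutions that violate a single cap (substitute x_i' = x_i − (cap_i+1)): x_1 ≥ 7 gives C(5,2) = 10; x_2 ≥ 9 gives C(3,2) = 3; x_3 ≥ 3 gives C(9,2) = 36. Together 49.
Add back pairs where two caps are both exceeded: 0 + 1 + 0 = 1.
By inclusion–exclusion the count is 66 − 49 + 1 = 18.

18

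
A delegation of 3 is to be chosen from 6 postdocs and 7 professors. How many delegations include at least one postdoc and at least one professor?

231

With no constraint there are C(13,3) = 286 possible selections.
Selections missing a whole group: no postdocs → C(7,3) = 35; no professors → C(6,3) = 20.
Both groups omitted at once is impossible, so 286 − 55 = 231.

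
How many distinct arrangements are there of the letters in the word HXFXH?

Letter multiplicities in HXFXH: F×1, H×2, X×2.
Dividing 5! = 120 by 2!·2! = 4 for the repeated letters gives 30.

30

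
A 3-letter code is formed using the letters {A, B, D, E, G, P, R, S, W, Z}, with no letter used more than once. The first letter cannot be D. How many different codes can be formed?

The first letter has 10−1 = 9 choices (anything except D).
The remaining 2 letters are filled from the other 9 symbols without repetition: 9 × 8 = 72.
Total: 9 × 72 = 648.

648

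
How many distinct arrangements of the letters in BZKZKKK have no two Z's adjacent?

There are 7!/(4!·2!) = 105 arrangements of BZKZKKK in total.
Arrangements with the Z's together: treat ZZ as one letter, giving (6)!/(4!) = 30.
Hence 105 − 30 = 75.

75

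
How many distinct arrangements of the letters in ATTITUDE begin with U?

Fix U in the first position and arrange the remaining 7 letters.
Those 7 letters have T appearing 3 times, giving (7)!/(3!) = 840.

840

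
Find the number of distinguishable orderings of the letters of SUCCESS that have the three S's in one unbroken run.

Treat the 3 copies of S as a single block. The multiset to arrange is then {SSS, C, C, E, U}, 5 items in all.
That gives (5)!/(2!) = 60 arrangements.

60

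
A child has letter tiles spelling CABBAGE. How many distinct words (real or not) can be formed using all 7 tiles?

1260

CABBAGE has 7 letters with A appearing twice and B appearing twice.
The number of distinct arrangements is 7!/(2!·2!) = 5040/4 = 1260.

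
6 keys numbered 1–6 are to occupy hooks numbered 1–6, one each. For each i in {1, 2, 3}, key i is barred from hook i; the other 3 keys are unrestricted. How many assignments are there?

Let Aᵢ (for i ∈ {1, 2, 3}) be the placements that put key i in its forbidden hook. Any j of these fix j positions, leaving (6−j)! ways to fill the rest, and there are C(3,j) ways to pick which j.
By inclusion–exclusion, the number of valid placements is Σ_{j=0}^{3} (−1)^j C(3,j)·(6−j)!.
Computing: 720 − 360 + 72 − 6 = 426.

426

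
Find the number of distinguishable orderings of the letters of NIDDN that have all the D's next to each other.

Treat the 2 copies of D as a single block. The multiset to arrange is then {DD, I, N, N}, 4 items in all.
That gives (4)!/(2!) = 12 arrangements.

12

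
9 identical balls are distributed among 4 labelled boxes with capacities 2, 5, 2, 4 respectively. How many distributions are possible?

Without the upper bounds there are C(12,3) = 220 ways to split 9 among 4 boxes.
Subtract solutions that violate a single cap (substitute x_i' = x_i − (cap_i+1)): x_1 ≥ 3 gives C(9,3) = 84; x_2 ≥ 6 gives C(6,3) = 20; x_3 ≥ 3 gives C(9,3) = 84; x_4 ≥ 5 gives C(7,3) = 35. Together 223.
Add back pairs where two caps are both exceeded: 1 + 20 + 4 + 1 + 0 + 4 = 30.
By inclusion–exclusion the count is 220 − 223 + 30 = 27.

27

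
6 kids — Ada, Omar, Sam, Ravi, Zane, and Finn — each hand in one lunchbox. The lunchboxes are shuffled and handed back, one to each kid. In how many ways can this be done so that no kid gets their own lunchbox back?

Let Aᵢ be the assignments in which kid i gets their own lunchbox. We want the size of the complement of A₁∪…∪A_6.
By inclusion–exclusion this is Σ_{j=0}^{6} (−1)^j C(6,j)·(6−j)!.
Computing: 720 − 720 + 360 − 120 + 30 − 6 + 1 = 265.

265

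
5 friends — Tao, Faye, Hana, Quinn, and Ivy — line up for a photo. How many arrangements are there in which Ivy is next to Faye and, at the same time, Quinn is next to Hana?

Treat {Ivy,Faye} as one block (2 orders) and {Quinn,Hana} as another (2 orders).
That leaves 3 units to arrange: 2 × 2 × 3! = 4 × 6 = 24.

24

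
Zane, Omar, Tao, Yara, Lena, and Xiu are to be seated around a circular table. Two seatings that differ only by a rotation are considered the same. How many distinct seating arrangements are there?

Around a circle, 6 distinct people have 6!/6 = (5)! = 120 rotationally distinct seatings.

120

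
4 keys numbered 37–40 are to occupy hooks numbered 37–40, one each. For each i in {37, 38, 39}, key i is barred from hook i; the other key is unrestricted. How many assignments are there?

11

Let Aᵢ (for i ∈ {37, 38, 39}) be the placements that put key i in its forbidden hook. Any j of these fix j positions, leaving (4−j)! ways to fill the rest, and there are C(3,j) ways to pick which j.
By inclusion–exclusion, the number of valid placements is Σ_{j=0}^{3} (−1)^j C(3,j)·(4−j)!.
Computing: 24 − 18 + 6 − 1 = 11.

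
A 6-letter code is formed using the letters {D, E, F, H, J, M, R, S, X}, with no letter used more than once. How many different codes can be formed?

60480

Choose and order 6 of the 9 symbols: the first letter has 9 options, the next 8, and so on down to 4.
9 × 8 × 7 × 6 × 5 × 4 = 60480.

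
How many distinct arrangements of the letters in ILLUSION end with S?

1260

Fix S in the last position and arrange the remaining 7 letters.
Those 7 letters have I appearing twice and L appearing twice, giving (7)!/(2!·2!) = 1260.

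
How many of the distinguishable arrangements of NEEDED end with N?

Fix N in the last position and arrange the remaining 5 letters.
Those 5 letters have D appearing twice and E appearing 3 times, giving (5)!/(3!·2!) = 10.

10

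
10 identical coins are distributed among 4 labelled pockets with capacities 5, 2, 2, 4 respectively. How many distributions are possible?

18

Ignoring the caps, the number of non-negative solutions to x_1+…+x_4 = 10 is C(13,3) = 286.
Subtract solutions that violate a single cap (substitute x_i' = x_i − (cap_i+1)): x_1 ≥ 6 gives C(7,3) = 35; x_2 ≥ 3 gives C(10,3) = 120; x_3 ≥ 3 gives C(10,3) = 120; x_4 ≥ 5 gives C(8,3) = 56. Together 331.
Add back pairs where two caps are both exceeded: 4 + 4 + 0 + 35 + 10 + 10 = 63.
By inclusion–exclusion the count is 286 − 331 + 63 = 18.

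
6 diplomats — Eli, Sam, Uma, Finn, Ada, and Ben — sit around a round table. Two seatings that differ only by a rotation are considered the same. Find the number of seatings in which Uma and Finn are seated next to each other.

48

Treat {Uma, Finn} as one unit (2 internal orders) and seat the resulting 5 units around the table: (4)! circular arrangements.
So 2 × (4)! = 2 × 24 = 48.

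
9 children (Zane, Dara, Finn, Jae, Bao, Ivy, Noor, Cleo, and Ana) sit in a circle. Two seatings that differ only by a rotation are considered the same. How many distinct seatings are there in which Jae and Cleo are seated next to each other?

10080

Glue Jae and Cleo into a block (2 internal orders). Seating 8 units around a circle gives (7)! arrangements.
So 2 × (7)! = 2 × 5040 = 10080.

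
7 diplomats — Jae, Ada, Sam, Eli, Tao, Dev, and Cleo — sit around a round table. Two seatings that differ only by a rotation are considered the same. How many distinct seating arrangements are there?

720

Fix one person's seat to break rotational symmetry; the remaining 6 people can be arranged in (6)! = 720 ways.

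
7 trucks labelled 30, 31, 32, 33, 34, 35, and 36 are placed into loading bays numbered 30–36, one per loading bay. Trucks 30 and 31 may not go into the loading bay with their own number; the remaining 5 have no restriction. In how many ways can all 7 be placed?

Let Aᵢ (for i ∈ {30, 31}) be the placements that put truck i in its forbidden loading bay. Any j of these fix j positions, leaving (7−j)! ways to fill the rest, and there are C(2,j) ways to pick which j.
By inclusion–exclusion, the number of valid placements is Σ_{j=0}^{2} (−1)^j C(2,j)·(7−j)!.
Computing: 5040 − 1440 + 120 = 3720.

3720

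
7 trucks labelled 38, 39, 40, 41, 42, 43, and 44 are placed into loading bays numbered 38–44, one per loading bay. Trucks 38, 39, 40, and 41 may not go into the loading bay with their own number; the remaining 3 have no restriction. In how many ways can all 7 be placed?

2790

Let Aᵢ (for 38 ≤ i ≤ 41) be the placements that put truck i in its forbidden loading bay. Any j of these fix j positions, leaving (7−j)! ways to fill the rest, and there are C(4,j) ways to pick which j.
By inclusion–exclusion, the number of valid placements is Σ_{j=0}^{4} (−1)^j C(4,j)·(7−j)!.
Computing: 5040 − 2880 + 720 − 96 + 6 = 2790.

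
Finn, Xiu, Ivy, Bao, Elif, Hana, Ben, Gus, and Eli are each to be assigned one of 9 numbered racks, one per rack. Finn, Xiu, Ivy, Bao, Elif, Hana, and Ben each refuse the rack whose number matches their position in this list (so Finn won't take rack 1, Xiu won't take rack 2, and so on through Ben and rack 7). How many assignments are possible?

165016

Let Aᵢ (for 1 ≤ i ≤ 7) be the placements that put person i in their forbidden rack. Any j of these fix j positions, leaving (9−j)! ways to fill the rest, and there are C(7,j) ways to pick which j.
By inclusion–exclusion, the number of valid placements is Σ_{j=0}^{7} (−1)^j C(7,j)·(9−j)!.
Computing: 362880 − 282240 + 105840 − 25200 + 4200 − 504 + 42 − 2 = 165016.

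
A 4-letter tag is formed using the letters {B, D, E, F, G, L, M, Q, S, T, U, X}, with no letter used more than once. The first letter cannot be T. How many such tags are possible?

The first letter has 12−1 = 11 choices (anything except T).
The remaining 3 letters are filled from the other 11 symbols without repetition: 11 × 10 × 9 = 990.
Total: 11 × 990 = 10890.

10890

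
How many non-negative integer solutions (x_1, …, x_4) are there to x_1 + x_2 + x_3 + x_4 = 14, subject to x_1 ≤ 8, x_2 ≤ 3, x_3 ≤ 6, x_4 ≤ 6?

143

Ignoring the caps, the number of non-negative solutions to x_1+…+x_4 = 14 is C(17,3) = 680.
Subtract solutions that violate a single cap (substitute x_i' = x_i − (cap_i+1)): x_1 ≥ 9 gives C(8,3) = 56; x_2 ≥ 4 gives C(13,3) = 286; x_3 ≥ 7 gives C(10,3) = 120; x_4 ≥ 7 gives C(10,3) = 120. Together 582.
Add back pairs where two caps are both exceeded: 4 + 0 + 0 + 20 + 20 + 1 = 45.
By inclusion–exclusion the count is 680 − 582 + 45 = 143.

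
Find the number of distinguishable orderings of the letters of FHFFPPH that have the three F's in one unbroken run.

30

Treat the 3 copies of F as a single block. The multiset to arrange is then {FFF, H, H, P, P}, 5 items in all.
That gives (5)!/(2!·2!) = 30 arrangements.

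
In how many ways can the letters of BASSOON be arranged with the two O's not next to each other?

900

Total arrangements of BASSOON: 7!/(2!·2!) = 1260.
If the two O's are adjacent, glue them into one block, leaving 6 items to arrange: (6)!/(2!) = 360 ways.
Hence 1260 − 360 = 900.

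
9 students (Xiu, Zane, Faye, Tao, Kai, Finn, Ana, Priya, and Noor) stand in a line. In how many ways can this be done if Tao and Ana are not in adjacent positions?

282240

There are 9! = 362880 arrangements in all. If Tao and Ana are adjacent, merging them into one block gives 2·(8)! = 80640 arrangements.
So 362880 − 80640 = 282240 arrangements keep them apart.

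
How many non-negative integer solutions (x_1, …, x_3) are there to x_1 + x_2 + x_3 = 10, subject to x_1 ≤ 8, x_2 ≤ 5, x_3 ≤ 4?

By stars and bars, unrestricted non-negative solutions to x_1+…+x_3 = 10 number C(10+2,2) = 66.
Subtract solutions that violate a single cap (substitute x_i' = x_i − (cap_i+1)): x_1 ≥ 9 gives C(3,2) = 3; x_2 ≥ 6 gives C(6,2) = 15; x_3 ≥ 5 gives C(7,2) = 21. Together 39.
No two caps can be exceeded simultaneously, so the pair terms are all 0.
By inclusion–exclusion the count is 66 − 39 + 0 = 27.

27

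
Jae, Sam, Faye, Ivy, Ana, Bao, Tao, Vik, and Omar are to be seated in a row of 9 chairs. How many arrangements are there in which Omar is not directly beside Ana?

There are 9! = 362880 arrangements in all. If Omar and Ana are adjacent, merging them into one block gives 2·(8)! = 80640 arrangements.
So 362880 − 80640 = 282240 arrangements keep them apart.

282240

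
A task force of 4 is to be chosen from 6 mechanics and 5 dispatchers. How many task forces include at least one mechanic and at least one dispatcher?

310

Unrestricted: C(11,4) = 330 ways to pick any 4 of the 11.
Subtract selections that omit an entire group: no mechanics → C(5,4) = 5; no dispatchers → C(6,4) = 15.
Both groups omitted at once is impossible, so 330 − 20 = 310.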